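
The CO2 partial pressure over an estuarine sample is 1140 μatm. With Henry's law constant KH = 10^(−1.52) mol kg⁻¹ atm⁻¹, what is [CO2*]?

[CO2*] = 34.4 μmol/kg

KH = 10^(−1.52) = 3.020×10^-2 mol kg⁻¹ atm⁻¹
[CO2*] = KH · pCO2 = 3.020×10^-2 × 1140×10^-6 atm = 3.44×10^-5 mol/kg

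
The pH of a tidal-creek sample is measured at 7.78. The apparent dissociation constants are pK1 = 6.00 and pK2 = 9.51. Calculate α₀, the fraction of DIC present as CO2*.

α₀ = 1 / (1 + K1/[H⁺] + K1K2/[H⁺]²) = 1 / (1 + 10^+1.78 + 10^+0.05)
   = 1 / (1 + 60.256 + 1.1220) = 1/62.378 = 0.01603

α₀ = 0.0160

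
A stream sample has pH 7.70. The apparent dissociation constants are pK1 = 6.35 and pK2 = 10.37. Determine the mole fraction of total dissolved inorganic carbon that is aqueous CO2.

α₀ = 0.0427

α₀ = 1 / (1 + K1/[H⁺] + K1K2/[H⁺]²) = 1 / (1 + 10^+1.35 + 10^-1.32)
   = 1 / (1 + 22.387 + 0.047863) = 1/23.435 = 0.04267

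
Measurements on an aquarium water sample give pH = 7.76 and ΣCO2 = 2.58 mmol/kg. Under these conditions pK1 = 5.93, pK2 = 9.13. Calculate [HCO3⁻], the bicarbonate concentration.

[HCO3⁻] = 2.44 mmol/kg

α₁ = 1 / (1 + [H⁺]/K1 + K2/[H⁺]) = 1 / (1 + 10^-1.83 + 10^-1.37)
   = 1 / (1 + 0.014791 + 0.042658) = 1/1.0574 = 0.9457
[HCO3⁻] = α₁ × DIC = 0.9457 × 2.58 = 2.44 mmol/kg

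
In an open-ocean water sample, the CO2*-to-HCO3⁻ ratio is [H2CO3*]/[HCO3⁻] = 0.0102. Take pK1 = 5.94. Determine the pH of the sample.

pH = 7.93

From K1 = [H⁺][HCO3⁻]/[H2CO3*]:  pH = pK1 − log₁₀([H2CO3*]/[HCO3⁻])
log₁₀(0.0102) = -1.991
pH = 5.94 − (-1.991) = 7.93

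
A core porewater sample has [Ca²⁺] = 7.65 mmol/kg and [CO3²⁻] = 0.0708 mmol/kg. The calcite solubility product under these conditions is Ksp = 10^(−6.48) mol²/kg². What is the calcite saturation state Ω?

Ω = 1.64

Ksp = 10^(−6.48) = 3.311×10^-7
Ω = [Ca²⁺][CO3²⁻]/Ksp = (7.65×10^-3)(0.0708×10^-3) / 3.311×10^-7 = 1.64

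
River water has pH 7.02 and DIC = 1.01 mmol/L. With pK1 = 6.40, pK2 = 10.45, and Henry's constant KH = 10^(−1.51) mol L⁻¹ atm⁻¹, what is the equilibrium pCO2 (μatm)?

α₀ = 1 / (1 + K1/[H⁺] + K1K2/[H⁺]²) = 1 / (1 + 10^+0.62 + 10^-2.81)
   = 1 / (1 + 4.1687 + 0.0015488) = 1/5.1702 = 0.1934
[CO2*] = α₀ × DIC = 0.1934 × 1.01 = 0.1953 mmol/L
pCO2 = [CO2*]/KH = 1.953×10^-4 / 3.090×10^-2 = 6320 μatm

pCO2 = 6320 μatm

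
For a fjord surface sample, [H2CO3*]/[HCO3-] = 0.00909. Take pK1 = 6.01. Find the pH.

pH = 8.05

From K1 = [H⁺][HCO3-]/[H2CO3*]:  pH = pK1 − log₁₀([H2CO3*]/[HCO3-])
log₁₀(0.00909) = -2.041
pH = 6.01 − (-2.041) = 8.05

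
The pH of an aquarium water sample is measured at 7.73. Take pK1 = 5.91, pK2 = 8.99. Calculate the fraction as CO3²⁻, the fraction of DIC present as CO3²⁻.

α₂ = 0.0514

α₂ = 1 / (1 + [H⁺]/K2 + [H⁺]²/(K1K2)) = 1 / (1 + 10^+1.26 + 10^-0.56)
   = 1 / (1 + 18.197 + 0.27542) = 1/19.472 = 0.05135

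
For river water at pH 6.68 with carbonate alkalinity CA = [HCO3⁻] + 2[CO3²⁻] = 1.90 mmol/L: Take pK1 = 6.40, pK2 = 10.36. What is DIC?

CA = [HCO3⁻] + 2[CO3²⁻] = (α₁ + 2α₂)·DIC
At pH 6.68: [H⁺]/K1 = 10^-0.28 = 0.52481, K2/[H⁺] = 10^-3.68 = 0.00020893
α₁ = 1/(1 + 0.52481 + 0.00020893) = 1/1.5250 = 0.6557; α₂ = α₁·K2/[H⁺] = 0.0001370
α₁ + 2α₂ = 0.6560
DIC = CA / (α₁ + 2α₂) = 1.90 / 0.6560 = 2.90 mmol/L

DIC = 2.90 mmol/L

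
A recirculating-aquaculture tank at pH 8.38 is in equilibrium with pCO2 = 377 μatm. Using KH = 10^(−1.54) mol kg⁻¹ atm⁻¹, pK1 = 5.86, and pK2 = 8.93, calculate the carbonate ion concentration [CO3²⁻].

[CO3²⁻] = 1.01 mmol/kg

[CO2*] = KH · pCO2 = 10^(−1.54) × 377×10^-6 = 1.087×10^-5 mol/kg
α₀ = 1/(1 + K1/[H⁺] + K1K2/[H⁺]²) = 1/(1 + 10^+2.52 + 10^+1.97) = 0.002350
DIC = [CO2*]/α₀ = 1.087×10^-5 / 0.002350 = 4.626 mmol/kg
[CO3²⁻] = α₂·DIC; α₂ = 0.2194, so [CO3²⁻] = 0.2194 × 4.626 = 1.01 mmol/kg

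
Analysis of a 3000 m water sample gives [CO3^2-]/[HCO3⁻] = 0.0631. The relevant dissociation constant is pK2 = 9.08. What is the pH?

From K2 = [H⁺][CO3^2-]/[HCO3⁻]:  pH = pK2 + log₁₀([CO3^2-]/[HCO3⁻])
log₁₀(0.0631) = -1.200
pH = 9.08 + (-1.200) = 7.88

pH = 7.88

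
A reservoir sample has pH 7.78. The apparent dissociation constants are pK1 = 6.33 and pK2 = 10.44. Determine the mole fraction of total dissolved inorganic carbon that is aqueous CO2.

α₀ = 1 / (1 + K1/[H⁺] + K1K2/[H⁺]²) = 1 / (1 + 10^+1.45 + 10^-1.21)
   = 1 / (1 + 28.184 + 0.061660) = 1/29.245 = 0.03419

α₀ = 0.0342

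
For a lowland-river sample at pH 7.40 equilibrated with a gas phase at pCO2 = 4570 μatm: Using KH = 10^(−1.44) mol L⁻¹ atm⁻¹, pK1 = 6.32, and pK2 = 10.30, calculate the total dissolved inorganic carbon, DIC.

[CO2*] = KH · pCO2 = 10^(−1.44) × 4570×10^-6 = 1.659×10^-4 mol/L
α₀ = 1/(1 + K1/[H⁺] + K1K2/[H⁺]²) = 1/(1 + 10^+1.08 + 10^-1.82) = 0.07670
DIC = [CO2*]/α₀ = 1.659×10^-4 / 0.07670 = 2.16 mmol/L

DIC = 2.16 mmol/L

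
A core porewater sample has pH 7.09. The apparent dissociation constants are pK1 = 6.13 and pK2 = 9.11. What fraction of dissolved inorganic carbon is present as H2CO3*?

α₀ = 1 / (1 + K1/[H⁺] + K1K2/[H⁺]²) = 1 / (1 + 10^+0.96 + 10^-1.06)
   = 1 / (1 + 9.1201 + 0.087096) = 1/10.207 = 0.09797

α₀ = 0.0980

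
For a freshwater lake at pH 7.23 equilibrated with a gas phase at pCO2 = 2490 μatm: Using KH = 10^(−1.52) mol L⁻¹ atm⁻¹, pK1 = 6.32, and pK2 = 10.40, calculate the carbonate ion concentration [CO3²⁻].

[CO2*] = KH · pCO2 = 10^(−1.52) × 2490×10^-6 = 7.520×10^-5 mol/L
α₀ = 1/(1 + K1/[H⁺] + K1K2/[H⁺]²) = 1/(1 + 10^+0.91 + 10^-2.26) = 0.1095
DIC = [CO2*]/α₀ = 7.520×10^-5 / 0.1095 = 0.6868 mmol/L
[CO3²⁻] = α₂·DIC; α₂ = 0.0006017, so [CO3²⁻] = 0.0006017 × 0.6868 = 0.000413 mmol/L = 0.413 μmol/L

[CO3²⁻] = 0.413 μmol/L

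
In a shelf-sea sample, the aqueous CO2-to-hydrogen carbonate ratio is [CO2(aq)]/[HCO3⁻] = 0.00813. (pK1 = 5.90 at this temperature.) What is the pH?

From K1 = [H⁺][HCO3⁻]/[CO2(aq)]:  pH = pK1 − log₁₀([CO2(aq)]/[HCO3⁻])
log₁₀(0.00813) = -2.090
pH = 5.90 − (-2.090) = 7.99

pH = 7.99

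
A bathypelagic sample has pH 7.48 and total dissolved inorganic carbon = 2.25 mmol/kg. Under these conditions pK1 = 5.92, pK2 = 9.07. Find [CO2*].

α₀ = 1 / (1 + K1/[H⁺] + K1K2/[H⁺]²) = 1 / (1 + 10^+1.56 + 10^-0.03)
   = 1 / (1 + 36.308 + 0.93325) = 1/38.241 = 0.02615
[CO2*] = α₀ × DIC = 0.02615 × 2.25 = 0.0588 mmol/kg

[CO2*] = 0.0588 mmol/kg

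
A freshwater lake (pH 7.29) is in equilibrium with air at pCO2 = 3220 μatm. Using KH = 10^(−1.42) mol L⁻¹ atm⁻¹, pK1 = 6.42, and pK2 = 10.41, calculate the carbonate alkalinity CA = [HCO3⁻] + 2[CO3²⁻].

[CO2*] = KH · pCO2 = 10^(−1.42) × 3220×10^-6 = 1.224×10^-4 mol/L
α₀ = 1/(1 + K1/[H⁺] + K1K2/[H⁺]²) = 1/(1 + 10^+0.87 + 10^-2.25) = 0.1188
DIC = [CO2*]/α₀ = 1.224×10^-4 / 0.1188 = 1.031 mmol/L
CA = (α₁ + 2α₂)·DIC = (0.8805 + 2×0.0006680) × 1.031 = 0.909 mmol/L

CA = 0.909 mmol/L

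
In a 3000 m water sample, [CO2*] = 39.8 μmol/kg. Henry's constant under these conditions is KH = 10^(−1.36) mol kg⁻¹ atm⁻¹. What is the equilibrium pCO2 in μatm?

pCO2 = 912 μatm

KH = 10^(−1.36) = 4.365×10^-2 mol kg⁻¹ atm⁻¹
pCO2 = [CO2*]/KH = 39.8×10^-6 / 4.365×10^-2 = 9.12×10^-4 atm = 912 μatm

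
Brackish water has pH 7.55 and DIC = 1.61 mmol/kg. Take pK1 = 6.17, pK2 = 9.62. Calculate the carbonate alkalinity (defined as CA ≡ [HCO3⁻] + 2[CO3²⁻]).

CA = 1.56 mmol/kg

CA = [HCO3⁻] + 2[CO3²⁻] = (α₁ + 2α₂)·DIC
At pH 7.55: [H⁺]/K1 = 10^-1.38 = 0.041687, K2/[H⁺] = 10^-2.07 = 0.0085114
α₁ = 1/(1 + 0.041687 + 0.0085114) = 1/1.0502 = 0.9522; α₂ = α₁·K2/[H⁺] = 0.008105
α₁ + 2α₂ = 0.9684
CA = 0.9684 × 1.61 = 1.56 mmol/kg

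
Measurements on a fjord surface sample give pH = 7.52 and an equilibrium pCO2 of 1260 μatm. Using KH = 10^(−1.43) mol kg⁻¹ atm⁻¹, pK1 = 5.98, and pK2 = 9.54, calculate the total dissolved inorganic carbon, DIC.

[CO2*] = KH · pCO2 = 10^(−1.43) × 1260×10^-6 = 4.681×10^-5 mol/kg
α₀ = 1/(1 + K1/[H⁺] + K1K2/[H⁺]²) = 1/(1 + 10^+1.54 + 10^-0.48) = 0.02777
DIC = [CO2*]/α₀ = 4.681×10^-5 / 0.02777 = 1.69 mmol/kg

DIC = 1.69 mmol/kg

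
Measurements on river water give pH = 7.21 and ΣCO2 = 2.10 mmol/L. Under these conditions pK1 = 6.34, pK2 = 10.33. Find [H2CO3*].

[CO2*] = 0.249 mmol/L

α₀ = 1 / (1 + K1/[H⁺] + K1K2/[H⁺]²) = 1 / (1 + 10^+0.87 + 10^-2.25)
   = 1 / (1 + 7.4131 + 0.0056234) = 1/8.4187 = 0.1188
[CO2*] = α₀ × DIC = 0.1188 × 2.10 = 0.249 mmol/L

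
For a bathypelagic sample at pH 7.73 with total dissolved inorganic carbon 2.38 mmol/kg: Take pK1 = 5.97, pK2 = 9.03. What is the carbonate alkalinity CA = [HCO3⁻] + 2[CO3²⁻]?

CA = [HCO3⁻] + 2[CO3²⁻] = (α₁ + 2α₂)·DIC
At pH 7.73: [H⁺]/K1 = 10^-1.76 = 0.017378, K2/[H⁺] = 10^-1.30 = 0.050119
α₁ = 1/(1 + 0.017378 + 0.050119) = 1/1.0675 = 0.9368; α₂ = α₁·K2/[H⁺] = 0.04695
α₁ + 2α₂ = 1.0307
CA = 1.0307 × 2.38 = 2.45 mmol/kg

CA = 2.45 mmol/kg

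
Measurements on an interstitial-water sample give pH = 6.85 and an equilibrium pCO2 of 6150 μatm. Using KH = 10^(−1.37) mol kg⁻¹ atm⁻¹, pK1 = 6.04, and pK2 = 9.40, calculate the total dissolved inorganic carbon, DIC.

[CO2*] = KH · pCO2 = 10^(−1.37) × 6150×10^-6 = 2.623×10^-4 mol/kg
α₀ = 1/(1 + K1/[H⁺] + K1K2/[H⁺]²) = 1/(1 + 10^+0.81 + 10^-1.74) = 0.1338
DIC = [CO2*]/α₀ = 2.623×10^-4 / 0.1338 = 1.96 mmol/kg

DIC = 1.96 mmol/kg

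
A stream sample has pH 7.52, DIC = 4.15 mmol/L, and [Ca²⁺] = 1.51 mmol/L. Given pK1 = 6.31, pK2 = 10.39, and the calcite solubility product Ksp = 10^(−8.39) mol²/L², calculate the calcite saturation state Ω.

Ω = 1.95

α₂ = 1 / (1 + [H⁺]/K2 + [H⁺]²/(K1K2)) = 1 / (1 + 10^+2.87 + 10^+1.66)
   = 1 / (1 + 741.31 + 45.709) = 1/788.02 = 0.001269
[CO3²⁻] = α₂ × DIC = 0.001269 × 4.15 = 0.005266 mmol/L = 5.266 μmol/L
Ksp = 10^(−8.39) = 4.074×10^-9
Ω = [Ca²⁺][CO3²⁻]/Ksp = (1.51×10^-3)(5.266×10^-6) / 4.074×10^-9 = 1.95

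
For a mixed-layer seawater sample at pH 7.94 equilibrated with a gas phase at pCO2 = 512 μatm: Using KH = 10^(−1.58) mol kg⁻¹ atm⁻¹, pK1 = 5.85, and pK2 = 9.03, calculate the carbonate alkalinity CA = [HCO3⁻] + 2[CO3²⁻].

CA = 1.93 mmol/kg

[CO2*] = KH · pCO2 = 10^(−1.58) × 512×10^-6 = 1.347×10^-5 mol/kg
α₀ = 1/(1 + K1/[H⁺] + K1K2/[H⁺]²) = 1/(1 + 10^+2.09 + 10^+1.00) = 0.007461
DIC = [CO2*]/α₀ = 1.347×10^-5 / 0.007461 = 1.805 mmol/kg
CA = (α₁ + 2α₂)·DIC = (0.9179 + 2×0.07461) × 1.805 = 1.93 mmol/kg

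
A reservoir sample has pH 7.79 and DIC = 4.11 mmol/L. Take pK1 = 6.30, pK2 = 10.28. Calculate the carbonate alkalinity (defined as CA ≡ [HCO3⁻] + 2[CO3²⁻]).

CA = 3.99 mmol/L

CA = [HCO3⁻] + 2[CO3²⁻] = (α₁ + 2α₂)·DIC
At pH 7.79: [H⁺]/K1 = 10^-1.49 = 0.032359, K2/[H⁺] = 10^-2.49 = 0.0032359
α₁ = 1/(1 + 0.032359 + 0.0032359) = 1/1.0356 = 0.9656; α₂ = α₁·K2/[H⁺] = 0.003125
α₁ + 2α₂ = 0.9719
CA = 0.9719 × 4.11 = 3.99 mmol/L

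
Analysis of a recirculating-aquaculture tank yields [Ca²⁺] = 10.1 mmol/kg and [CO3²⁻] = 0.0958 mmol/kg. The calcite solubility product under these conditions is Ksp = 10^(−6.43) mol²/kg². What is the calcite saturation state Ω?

Ksp = 10^(−6.43) = 3.715×10^-7
Ω = [Ca²⁺][CO3²⁻]/Ksp = (10.1×10^-3)(0.0958×10^-3) / 3.715×10^-7 = 2.60

Ω = 2.60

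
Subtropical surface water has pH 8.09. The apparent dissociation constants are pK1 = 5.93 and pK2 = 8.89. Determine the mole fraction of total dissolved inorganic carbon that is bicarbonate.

α₁ = 1 / (1 + [H⁺]/K1 + K2/[H⁺]) = 1 / (1 + 10^-2.16 + 10^-0.80)
   = 1 / (1 + 0.0069183 + 0.15849) = 1/1.1654 = 0.8581

α₁ = 0.858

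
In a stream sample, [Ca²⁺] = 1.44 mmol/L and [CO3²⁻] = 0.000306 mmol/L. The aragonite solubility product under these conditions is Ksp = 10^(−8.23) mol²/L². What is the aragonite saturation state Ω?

Ksp = 10^(−8.23) = 5.888×10^-9
Ω = [Ca²⁺][CO3²⁻]/Ksp = (1.44×10^-3)(0.000306×10^-3) / 5.888×10^-9 = 0.0748

Ω = 0.0748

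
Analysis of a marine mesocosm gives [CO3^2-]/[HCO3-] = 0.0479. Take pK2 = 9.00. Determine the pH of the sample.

pH = 7.68

From K2 = [H⁺][CO3^2-]/[HCO3-]:  pH = pK2 + log₁₀([CO3^2-]/[HCO3-])
log₁₀(0.0479) = -1.320
pH = 9.00 + (-1.320) = 7.68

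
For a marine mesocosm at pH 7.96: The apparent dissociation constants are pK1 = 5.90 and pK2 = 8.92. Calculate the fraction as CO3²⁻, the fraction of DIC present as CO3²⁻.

α₂ = 1 / (1 + [H⁺]/K2 + [H⁺]²/(K1K2)) = 1 / (1 + 10^+0.96 + 10^-1.10)
   = 1 / (1 + 9.1201 + 0.079433) = 1/10.200 = 0.09804

α₂ = 0.0980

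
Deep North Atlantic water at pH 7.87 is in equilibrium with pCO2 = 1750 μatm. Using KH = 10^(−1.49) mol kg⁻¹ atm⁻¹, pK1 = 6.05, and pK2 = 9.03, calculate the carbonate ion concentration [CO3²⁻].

[CO3²⁻] = 0.259 mmol/kg

[CO2*] = KH · pCO2 = 10^(−1.49) × 1750×10^-6 = 5.663×10^-5 mol/kg
α₀ = 1/(1 + K1/[H⁺] + K1K2/[H⁺]²) = 1/(1 + 10^+1.82 + 10^+0.66) = 0.01396
DIC = [CO2*]/α₀ = 5.663×10^-5 / 0.01396 = 4.057 mmol/kg
[CO3²⁻] = α₂·DIC; α₂ = 0.06380, so [CO3²⁻] = 0.06380 × 4.057 = 0.259 mmol/kg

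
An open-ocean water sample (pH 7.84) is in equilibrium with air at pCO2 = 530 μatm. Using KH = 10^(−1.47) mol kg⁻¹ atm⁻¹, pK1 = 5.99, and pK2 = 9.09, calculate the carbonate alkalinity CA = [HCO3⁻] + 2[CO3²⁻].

[CO2*] = KH · pCO2 = 10^(−1.47) × 530×10^-6 = 1.796×10^-5 mol/kg
α₀ = 1/(1 + K1/[H⁺] + K1K2/[H⁺]²) = 1/(1 + 10^+1.85 + 10^+0.60) = 0.01320
DIC = [CO2*]/α₀ = 1.796×10^-5 / 0.01320 = 1.361 mmol/kg
CA = (α₁ + 2α₂)·DIC = (0.9343 + 2×0.05254) × 1.361 = 1.41 mmol/kg

CA = 1.41 mmol/kg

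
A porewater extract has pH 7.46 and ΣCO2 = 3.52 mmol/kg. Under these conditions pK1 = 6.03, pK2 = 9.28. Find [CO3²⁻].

α₂ = 1 / (1 + [H⁺]/K2 + [H⁺]²/(K1K2)) = 1 / (1 + 10^+1.82 + 10^+0.39)
   = 1 / (1 + 66.069 + 2.4547) = 1/69.524 = 0.01438
[CO3²⁻] = α₂ × DIC = 0.01438 × 3.52 = 0.0506 mmol/kg

[CO3²⁻] = 0.0506 mmol/kg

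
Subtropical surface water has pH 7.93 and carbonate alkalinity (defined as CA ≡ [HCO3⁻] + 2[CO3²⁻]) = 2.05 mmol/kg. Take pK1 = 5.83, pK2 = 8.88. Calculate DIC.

DIC = 1.88 mmol/kg

CA = [HCO3⁻] + 2[CO3²⁻] = (α₁ + 2α₂)·DIC
At pH 7.93: [H⁺]/K1 = 10^-2.10 = 0.0079433, K2/[H⁺] = 10^-0.95 = 0.11220
α₁ = 1/(1 + 0.0079433 + 0.11220) = 1/1.1201 = 0.8927; α₂ = α₁·K2/[H⁺] = 0.1002
α₁ + 2α₂ = 1.0931
DIC = CA / (α₁ + 2α₂) = 2.05 / 1.0931 = 1.88 mmol/kg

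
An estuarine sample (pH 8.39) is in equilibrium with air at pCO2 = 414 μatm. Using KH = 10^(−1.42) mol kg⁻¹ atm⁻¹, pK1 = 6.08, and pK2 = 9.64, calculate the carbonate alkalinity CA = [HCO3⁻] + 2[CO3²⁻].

CA = 3.58 mmol/kg

[CO2*] = KH · pCO2 = 10^(−1.42) × 414×10^-6 = 1.574×10^-5 mol/kg
α₀ = 1/(1 + K1/[H⁺] + K1K2/[H⁺]²) = 1/(1 + 10^+2.31 + 10^+1.06) = 0.004616
DIC = [CO2*]/α₀ = 1.574×10^-5 / 0.004616 = 3.410 mmol/kg
CA = (α₁ + 2α₂)·DIC = (0.9424 + 2×0.05299) × 3.410 = 3.58 mmol/kg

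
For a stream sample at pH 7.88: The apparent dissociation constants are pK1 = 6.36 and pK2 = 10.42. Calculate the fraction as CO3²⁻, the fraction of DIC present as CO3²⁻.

α₂ = 0.00279

α₂ = 1 / (1 + [H⁺]/K2 + [H⁺]²/(K1K2)) = 1 / (1 + 10^+2.54 + 10^+1.02)
   = 1 / (1 + 346.74 + 10.471) = 1/358.21 = 0.002792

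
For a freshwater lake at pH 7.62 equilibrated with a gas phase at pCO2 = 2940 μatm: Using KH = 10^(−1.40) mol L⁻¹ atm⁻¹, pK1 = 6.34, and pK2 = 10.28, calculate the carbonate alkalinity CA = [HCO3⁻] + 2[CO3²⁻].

CA = 2.24 mmol/L

[CO2*] = KH · pCO2 = 10^(−1.40) × 2940×10^-6 = 1.170×10^-4 mol/L
α₀ = 1/(1 + K1/[H⁺] + K1K2/[H⁺]²) = 1/(1 + 10^+1.28 + 10^-1.38) = 0.04976
DIC = [CO2*]/α₀ = 1.170×10^-4 / 0.04976 = 2.352 mmol/L
CA = (α₁ + 2α₂)·DIC = (0.9482 + 2×0.002074) × 2.352 = 2.24 mmol/L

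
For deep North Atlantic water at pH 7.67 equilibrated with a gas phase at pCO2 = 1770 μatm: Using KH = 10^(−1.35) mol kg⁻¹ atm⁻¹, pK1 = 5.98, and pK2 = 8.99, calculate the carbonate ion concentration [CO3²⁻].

[CO2*] = KH · pCO2 = 10^(−1.35) × 1770×10^-6 = 7.906×10^-5 mol/kg
α₀ = 1/(1 + K1/[H⁺] + K1K2/[H⁺]²) = 1/(1 + 10^+1.69 + 10^+0.37) = 0.01911
DIC = [CO2*]/α₀ = 7.906×10^-5 / 0.01911 = 4.137 mmol/kg
[CO3²⁻] = α₂·DIC; α₂ = 0.04480, so [CO3²⁻] = 0.04480 × 4.137 = 0.185 mmol/kg

[CO3²⁻] = 0.185 mmol/kg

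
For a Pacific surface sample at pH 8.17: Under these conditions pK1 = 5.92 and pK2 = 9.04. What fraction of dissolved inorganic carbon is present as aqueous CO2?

α₀ = 1 / (1 + K1/[H⁺] + K1K2/[H⁺]²) = 1 / (1 + 10^+2.25 + 10^+1.38)
   = 1 / (1 + 177.83 + 23.988) = 1/202.82 = 0.004931

α₀ = 0.00493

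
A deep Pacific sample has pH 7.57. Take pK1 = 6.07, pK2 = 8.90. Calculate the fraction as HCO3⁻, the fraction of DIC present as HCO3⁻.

α₁ = 0.927

α₁ = 1 / (1 + [H⁺]/K1 + K2/[H⁺]) = 1 / (1 + 10^-1.50 + 10^-1.33)
   = 1 / (1 + 0.031623 + 0.046774) = 1/1.0784 = 0.9273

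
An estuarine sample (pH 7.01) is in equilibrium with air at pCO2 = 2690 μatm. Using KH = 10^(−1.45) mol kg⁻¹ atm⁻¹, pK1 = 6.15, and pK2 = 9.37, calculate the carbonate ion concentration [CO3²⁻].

[CO2*] = KH · pCO2 = 10^(−1.45) × 2690×10^-6 = 9.544×10^-5 mol/kg
α₀ = 1/(1 + K1/[H⁺] + K1K2/[H⁺]²) = 1/(1 + 10^+0.86 + 10^-1.50) = 0.1208
DIC = [CO2*]/α₀ = 9.544×10^-5 / 0.1208 = 0.7899 mmol/kg
[CO3²⁻] = α₂·DIC; α₂ = 0.003821, so [CO3²⁻] = 0.003821 × 0.7899 = 0.00302 mmol/kg = 3.02 μmol/kg

[CO3²⁻] = 3.02 μmol/kg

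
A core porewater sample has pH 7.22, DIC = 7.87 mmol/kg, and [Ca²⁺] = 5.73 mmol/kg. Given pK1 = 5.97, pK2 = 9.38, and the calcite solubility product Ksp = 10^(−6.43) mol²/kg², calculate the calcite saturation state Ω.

α₂ = 1 / (1 + [H⁺]/K2 + [H⁺]²/(K1K2)) = 1 / (1 + 10^+2.16 + 10^+0.91)
   = 1 / (1 + 144.54 + 8.1283) = 1/153.67 = 0.006507
[CO3²⁻] = α₂ × DIC = 0.006507 × 7.87 = 0.05121 mmol/kg
Ksp = 10^(−6.43) = 3.715×10^-7
Ω = [Ca²⁺][CO3²⁻]/Ksp = (5.73×10^-3)(5.121×10^-5) / 3.715×10^-7 = 0.790

Ω = 0.790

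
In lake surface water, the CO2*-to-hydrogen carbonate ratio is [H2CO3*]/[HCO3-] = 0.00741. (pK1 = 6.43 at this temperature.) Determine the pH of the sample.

pH = 8.56

From K1 = [H⁺][HCO3-]/[H2CO3*]:  pH = pK1 − log₁₀([H2CO3*]/[HCO3-])
log₁₀(0.00741) = -2.130
pH = 6.43 − (-2.130) = 8.56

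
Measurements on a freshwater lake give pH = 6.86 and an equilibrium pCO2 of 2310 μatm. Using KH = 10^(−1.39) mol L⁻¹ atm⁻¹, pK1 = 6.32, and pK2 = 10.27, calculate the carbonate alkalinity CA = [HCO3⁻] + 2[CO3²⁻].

CA = 0.327 mmol/L

[CO2*] = KH · pCO2 = 10^(−1.39) × 2310×10^-6 = 9.410×10^-5 mol/L
α₀ = 1/(1 + K1/[H⁺] + K1K2/[H⁺]²) = 1/(1 + 10^+0.54 + 10^-2.87) = 0.2238
DIC = [CO2*]/α₀ = 9.410×10^-5 / 0.2238 = 0.4205 mmol/L
CA = (α₁ + 2α₂)·DIC = (0.7759 + 2×0.0003019) × 0.4205 = 0.327 mmol/L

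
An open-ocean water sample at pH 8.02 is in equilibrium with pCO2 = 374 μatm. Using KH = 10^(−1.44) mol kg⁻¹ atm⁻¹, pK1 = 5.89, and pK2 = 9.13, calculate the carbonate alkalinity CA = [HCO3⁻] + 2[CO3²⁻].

CA = 2.12 mmol/kg

[CO2*] = KH · pCO2 = 10^(−1.44) × 374×10^-6 = 1.358×10^-5 mol/kg
α₀ = 1/(1 + K1/[H⁺] + K1K2/[H⁺]²) = 1/(1 + 10^+2.13 + 10^+1.02) = 0.006832
DIC = [CO2*]/α₀ = 1.358×10^-5 / 0.006832 = 1.988 mmol/kg
CA = (α₁ + 2α₂)·DIC = (0.9216 + 2×0.07154) × 1.988 = 2.12 mmol/kg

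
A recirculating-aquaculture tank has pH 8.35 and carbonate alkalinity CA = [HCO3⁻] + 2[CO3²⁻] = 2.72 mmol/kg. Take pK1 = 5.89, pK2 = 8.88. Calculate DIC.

DIC = 2.22 mmol/kg

CA = [HCO3⁻] + 2[CO3²⁻] = (α₁ + 2α₂)·DIC
At pH 8.35: [H⁺]/K1 = 10^-2.46 = 0.0034674, K2/[H⁺] = 10^-0.53 = 0.29512
α₁ = 1/(1 + 0.0034674 + 0.29512) = 1/1.2986 = 0.7701; α₂ = α₁·K2/[H⁺] = 0.2273
α₁ + 2α₂ = 1.2246
DIC = CA / (α₁ + 2α₂) = 2.72 / 1.2246 = 2.22 mmol/kg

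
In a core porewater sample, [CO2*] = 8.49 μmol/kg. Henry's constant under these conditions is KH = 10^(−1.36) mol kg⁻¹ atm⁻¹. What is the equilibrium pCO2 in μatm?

pCO2 = 194 μatm

KH = 10^(−1.36) = 4.365×10^-2 mol kg⁻¹ atm⁻¹
pCO2 = [CO2*]/KH = 8.49×10^-6 / 4.365×10^-2 = 1.94×10^-4 atm = 194 μatm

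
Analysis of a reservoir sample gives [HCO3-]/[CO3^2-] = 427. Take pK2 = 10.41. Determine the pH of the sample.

pH = 7.78

From K2 = [H⁺][CO3^2-]/[HCO3-]:  pH = pK2 − log₁₀([HCO3-]/[CO3^2-])
log₁₀(427) = +2.630
pH = 10.41 − (+2.630) = 7.78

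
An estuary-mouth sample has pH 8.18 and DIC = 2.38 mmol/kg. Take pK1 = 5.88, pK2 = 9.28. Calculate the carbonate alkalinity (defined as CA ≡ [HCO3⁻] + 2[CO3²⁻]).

CA = [HCO3⁻] + 2[CO3²⁻] = (α₁ + 2α₂)·DIC
At pH 8.18: [H⁺]/K1 = 10^-2.30 = 0.0050119, K2/[H⁺] = 10^-1.10 = 0.079433
α₁ = 1/(1 + 0.0050119 + 0.079433) = 1/1.0844 = 0.9221; α₂ = α₁·K2/[H⁺] = 0.07325
α₁ + 2α₂ = 1.0686
CA = 1.0686 × 2.38 = 2.54 mmol/kg

CA = 2.54 mmol/kg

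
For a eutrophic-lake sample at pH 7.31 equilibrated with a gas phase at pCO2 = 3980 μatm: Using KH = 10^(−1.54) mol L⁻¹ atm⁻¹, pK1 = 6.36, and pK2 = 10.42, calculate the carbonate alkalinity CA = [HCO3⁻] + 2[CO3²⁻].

CA = 1.02 mmol/L

[CO2*] = KH · pCO2 = 10^(−1.54) × 3980×10^-6 = 1.148×10^-4 mol/L
α₀ = 1/(1 + K1/[H⁺] + K1K2/[H⁺]²) = 1/(1 + 10^+0.95 + 10^-2.16) = 0.1008
DIC = [CO2*]/α₀ = 1.148×10^-4 / 0.1008 = 1.139 mmol/L
CA = (α₁ + 2α₂)·DIC = (0.8985 + 2×0.0006975) × 1.139 = 1.02 mmol/L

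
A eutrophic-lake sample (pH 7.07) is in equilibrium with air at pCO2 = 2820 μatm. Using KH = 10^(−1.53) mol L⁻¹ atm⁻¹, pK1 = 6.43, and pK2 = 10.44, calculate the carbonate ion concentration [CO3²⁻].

[CO2*] = KH · pCO2 = 10^(−1.53) × 2820×10^-6 = 8.322×10^-5 mol/L
α₀ = 1/(1 + K1/[H⁺] + K1K2/[H⁺]²) = 1/(1 + 10^+0.64 + 10^-2.73) = 0.1863
DIC = [CO2*]/α₀ = 8.322×10^-5 / 0.1863 = 0.4467 mmol/L
[CO3²⁻] = α₂·DIC; α₂ = 0.0003469, so [CO3²⁻] = 0.0003469 × 0.4467 = 0.000155 mmol/L = 0.155 μmol/L

[CO3²⁻] = 0.155 μmol/L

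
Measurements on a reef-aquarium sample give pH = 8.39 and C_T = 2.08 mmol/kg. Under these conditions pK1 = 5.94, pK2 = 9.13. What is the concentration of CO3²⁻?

α₂ = 1 / (1 + [H⁺]/K2 + [H⁺]²/(K1K2)) = 1 / (1 + 10^+0.74 + 10^-1.71)
   = 1 / (1 + 5.4954 + 0.019498) = 1/6.5149 = 0.1535
[CO3²⁻] = α₂ × DIC = 0.1535 × 2.08 = 0.319 mmol/kg

[CO3²⁻] = 0.319 mmol/kg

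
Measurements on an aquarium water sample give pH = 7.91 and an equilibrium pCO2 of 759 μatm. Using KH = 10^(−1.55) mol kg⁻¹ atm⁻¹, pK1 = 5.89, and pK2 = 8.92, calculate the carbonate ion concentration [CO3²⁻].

[CO3²⁻] = 0.219 mmol/kg

[CO2*] = KH · pCO2 = 10^(−1.55) × 759×10^-6 = 2.139×10^-5 mol/kg
α₀ = 1/(1 + K1/[H⁺] + K1K2/[H⁺]²) = 1/(1 + 10^+2.02 + 10^+1.01) = 0.008625
DIC = [CO2*]/α₀ = 2.139×10^-5 / 0.008625 = 2.480 mmol/kg
[CO3²⁻] = α₂·DIC; α₂ = 0.08826, so [CO3²⁻] = 0.08826 × 2.480 = 0.219 mmol/kg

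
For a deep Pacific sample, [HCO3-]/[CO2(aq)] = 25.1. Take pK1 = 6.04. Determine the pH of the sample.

From K1 = [H⁺][HCO3-]/[CO2(aq)]:  pH = pK1 + log₁₀([HCO3-]/[CO2(aq)])
log₁₀(25.1) = +1.400
pH = 6.04 + (+1.400) = 7.44

pH = 7.44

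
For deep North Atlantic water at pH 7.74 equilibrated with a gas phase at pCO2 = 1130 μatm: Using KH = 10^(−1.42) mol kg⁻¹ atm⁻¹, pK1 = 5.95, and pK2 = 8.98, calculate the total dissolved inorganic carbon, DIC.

DIC = 2.84 mmol/kg

[CO2*] = KH · pCO2 = 10^(−1.42) × 1130×10^-6 = 4.296×10^-5 mol/kg
α₀ = 1/(1 + K1/[H⁺] + K1K2/[H⁺]²) = 1/(1 + 10^+1.79 + 10^+0.55) = 0.01510
DIC = [CO2*]/α₀ = 4.296×10^-5 / 0.01510 = 2.84 mmol/kg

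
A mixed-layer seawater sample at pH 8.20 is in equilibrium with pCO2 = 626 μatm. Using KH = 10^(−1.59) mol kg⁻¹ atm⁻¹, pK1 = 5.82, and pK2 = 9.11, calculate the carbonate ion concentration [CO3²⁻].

[CO2*] = KH · pCO2 = 10^(−1.59) × 626×10^-6 = 1.609×10^-5 mol/kg
α₀ = 1/(1 + K1/[H⁺] + K1K2/[H⁺]²) = 1/(1 + 10^+2.38 + 10^+1.47) = 0.003698
DIC = [CO2*]/α₀ = 1.609×10^-5 / 0.003698 = 4.351 mmol/kg
[CO3²⁻] = α₂·DIC; α₂ = 0.1091, so [CO3²⁻] = 0.1091 × 4.351 = 0.475 mmol/kg

[CO3²⁻] = 0.475 mmol/kg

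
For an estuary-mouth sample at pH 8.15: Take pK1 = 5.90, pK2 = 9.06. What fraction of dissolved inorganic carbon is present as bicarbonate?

α₁ = 1 / (1 + [H⁺]/K1 + K2/[H⁺]) = 1 / (1 + 10^-2.25 + 10^-0.91)
   = 1 / (1 + 0.0056234 + 0.12303) = 1/1.1287 = 0.8860

α₁ = 0.886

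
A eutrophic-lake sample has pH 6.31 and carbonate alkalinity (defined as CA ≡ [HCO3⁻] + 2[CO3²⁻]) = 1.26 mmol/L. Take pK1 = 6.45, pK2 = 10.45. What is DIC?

CA = [HCO3⁻] + 2[CO3²⁻] = (α₁ + 2α₂)·DIC
At pH 6.31: [H⁺]/K1 = 10^0.14 = 1.3804, K2/[H⁺] = 10^-4.14 = 7.2444×10^-5
α₁ = 1/(1 + 1.3804 + 7.2444×10^-5) = 1/2.3805 = 0.4201; α₂ = α₁·K2/[H⁺] = 3.043×10^-5
α₁ + 2α₂ = 0.4201
DIC = CA / (α₁ + 2α₂) = 1.26 / 0.4201 = 3.00 mmol/L

DIC = 3.00 mmol/L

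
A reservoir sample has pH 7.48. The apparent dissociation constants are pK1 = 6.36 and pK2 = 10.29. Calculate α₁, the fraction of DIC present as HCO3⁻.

α₁ = 0.928

α₁ = 1 / (1 + [H⁺]/K1 + K2/[H⁺]) = 1 / (1 + 10^-1.12 + 10^-2.81)
   = 1 / (1 + 0.075858 + 0.0015488) = 1/1.0774 = 0.9282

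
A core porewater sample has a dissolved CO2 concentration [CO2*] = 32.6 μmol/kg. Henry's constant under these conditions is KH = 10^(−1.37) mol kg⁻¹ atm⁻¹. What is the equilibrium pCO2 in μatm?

pCO2 = 764 μatm

KH = 10^(−1.37) = 4.266×10^-2 mol kg⁻¹ atm⁻¹
pCO2 = [CO2*]/KH = 32.6×10^-6 / 4.266×10^-2 = 7.64×10^-4 atm = 764 μatm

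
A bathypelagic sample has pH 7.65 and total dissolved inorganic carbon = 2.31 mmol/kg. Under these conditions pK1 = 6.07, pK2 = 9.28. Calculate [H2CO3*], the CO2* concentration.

[CO2*] = 0.0579 mmol/kg

α₀ = 1 / (1 + K1/[H⁺] + K1K2/[H⁺]²) = 1 / (1 + 10^+1.58 + 10^-0.05)
   = 1 / (1 + 38.019 + 0.89125) = 1/39.910 = 0.02506
[CO2*] = α₀ × DIC = 0.02506 × 2.31 = 0.0579 mmol/kg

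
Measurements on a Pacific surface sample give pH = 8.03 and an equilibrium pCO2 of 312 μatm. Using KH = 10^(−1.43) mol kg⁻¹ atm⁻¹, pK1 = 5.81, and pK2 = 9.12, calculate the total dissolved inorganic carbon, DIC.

DIC = 2.09 mmol/kg

[CO2*] = KH · pCO2 = 10^(−1.43) × 312×10^-6 = 1.159×10^-5 mol/kg
α₀ = 1/(1 + K1/[H⁺] + K1K2/[H⁺]²) = 1/(1 + 10^+2.22 + 10^+1.13) = 0.005542
DIC = [CO2*]/α₀ = 1.159×10^-5 / 0.005542 = 2.09 mmol/kg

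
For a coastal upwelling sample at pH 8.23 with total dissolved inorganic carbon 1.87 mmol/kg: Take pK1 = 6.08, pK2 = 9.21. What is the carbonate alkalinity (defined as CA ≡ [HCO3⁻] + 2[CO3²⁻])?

CA = [HCO3⁻] + 2[CO3²⁻] = (α₁ + 2α₂)·DIC
At pH 8.23: [H⁺]/K1 = 10^-2.15 = 0.0070795, K2/[H⁺] = 10^-0.98 = 0.10471
α₁ = 1/(1 + 0.0070795 + 0.10471) = 1/1.1118 = 0.8994; α₂ = α₁·K2/[H⁺] = 0.09418
α₁ + 2α₂ = 1.0878
CA = 1.0878 × 1.87 = 2.03 mmol/kg

CA = 2.03 mmol/kg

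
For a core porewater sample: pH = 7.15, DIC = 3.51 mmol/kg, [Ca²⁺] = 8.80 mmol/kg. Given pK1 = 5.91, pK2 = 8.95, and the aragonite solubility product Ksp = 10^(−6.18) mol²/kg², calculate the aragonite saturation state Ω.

Ω = 0.690

α₂ = 1 / (1 + [H⁺]/K2 + [H⁺]²/(K1K2)) = 1 / (1 + 10^+1.80 + 10^+0.56)
   = 1 / (1 + 63.096 + 3.6308) = 1/67.727 = 0.01477
[CO3²⁻] = α₂ × DIC = 0.01477 × 3.51 = 0.05183 mmol/kg
Ksp = 10^(−6.18) = 6.607×10^-7
Ω = [Ca²⁺][CO3²⁻]/Ksp = (8.80×10^-3)(5.183×10^-5) / 6.607×10^-7 = 0.690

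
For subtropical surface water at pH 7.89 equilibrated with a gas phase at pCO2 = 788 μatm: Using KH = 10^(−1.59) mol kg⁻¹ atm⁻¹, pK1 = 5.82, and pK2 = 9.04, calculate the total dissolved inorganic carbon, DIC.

DIC = 2.57 mmol/kg

[CO2*] = KH · pCO2 = 10^(−1.59) × 788×10^-6 = 2.025×10^-5 mol/kg
α₀ = 1/(1 + K1/[H⁺] + K1K2/[H⁺]²) = 1/(1 + 10^+2.07 + 10^+0.92) = 0.007886
DIC = [CO2*]/α₀ = 2.025×10^-5 / 0.007886 = 2.57 mmol/kg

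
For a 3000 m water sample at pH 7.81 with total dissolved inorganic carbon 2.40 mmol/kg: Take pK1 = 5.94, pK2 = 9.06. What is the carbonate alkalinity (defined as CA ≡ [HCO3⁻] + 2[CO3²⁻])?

CA = [HCO3⁻] + 2[CO3²⁻] = (α₁ + 2α₂)·DIC
At pH 7.81: [H⁺]/K1 = 10^-1.87 = 0.013490, K2/[H⁺] = 10^-1.25 = 0.056234
α₁ = 1/(1 + 0.013490 + 0.056234) = 1/1.0697 = 0.9348; α₂ = α₁·K2/[H⁺] = 0.05257
α₁ + 2α₂ = 1.0400
CA = 1.0400 × 2.40 = 2.50 mmol/kg

CA = 2.50 mmol/kg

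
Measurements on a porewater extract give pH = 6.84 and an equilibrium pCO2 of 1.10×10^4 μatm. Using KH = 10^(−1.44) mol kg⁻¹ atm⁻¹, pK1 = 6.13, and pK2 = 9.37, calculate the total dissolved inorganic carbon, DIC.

[CO2*] = KH · pCO2 = 10^(−1.44) × 1.10×10^4×10^-6 = 3.994×10^-4 mol/kg
α₀ = 1/(1 + K1/[H⁺] + K1K2/[H⁺]²) = 1/(1 + 10^+0.71 + 10^-1.82) = 0.1628
DIC = [CO2*]/α₀ = 3.994×10^-4 / 0.1628 = 2.45 mmol/kg

DIC = 2.45 mmol/kg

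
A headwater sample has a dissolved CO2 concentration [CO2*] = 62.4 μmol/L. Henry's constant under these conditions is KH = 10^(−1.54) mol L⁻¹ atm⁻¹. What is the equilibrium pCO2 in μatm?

pCO2 = 2160 μatm

KH = 10^(−1.54) = 2.884×10^-2 mol L⁻¹ atm⁻¹
pCO2 = [CO2*]/KH = 62.4×10^-6 / 2.884×10^-2 = 2.16×10^-3 atm = 2160 μatm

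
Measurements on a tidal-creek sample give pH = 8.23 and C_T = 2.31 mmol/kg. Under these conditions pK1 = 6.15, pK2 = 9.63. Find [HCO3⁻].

[HCO3⁻] = 2.20 mmol/kg

α₁ = 1 / (1 + [H⁺]/K1 + K2/[H⁺]) = 1 / (1 + 10^-2.08 + 10^-1.40)
   = 1 / (1 + 0.0083176 + 0.039811) = 1/1.0481 = 0.9541
[HCO3⁻] = α₁ × DIC = 0.9541 × 2.31 = 2.20 mmol/kg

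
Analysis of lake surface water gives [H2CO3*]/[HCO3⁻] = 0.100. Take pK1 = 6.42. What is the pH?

From K1 = [H⁺][HCO3⁻]/[H2CO3*]:  pH = pK1 − log₁₀([H2CO3*]/[HCO3⁻])
log₁₀(0.100) = -1.000
pH = 6.42 − (-1.000) = 7.42

pH = 7.42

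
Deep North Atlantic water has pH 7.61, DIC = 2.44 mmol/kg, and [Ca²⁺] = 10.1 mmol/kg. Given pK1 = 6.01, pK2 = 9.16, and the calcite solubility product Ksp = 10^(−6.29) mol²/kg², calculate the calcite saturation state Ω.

Ω = 1.29

α₂ = 1 / (1 + [H⁺]/K2 + [H⁺]²/(K1K2)) = 1 / (1 + 10^+1.55 + 10^-0.05)
   = 1 / (1 + 35.481 + 0.89125) = 1/37.373 = 0.02676
[CO3²⁻] = α₂ × DIC = 0.02676 × 2.44 = 0.06529 mmol/kg
Ksp = 10^(−6.29) = 5.129×10^-7
Ω = [Ca²⁺][CO3²⁻]/Ksp = (10.1×10^-3)(6.529×10^-5) / 5.129×10^-7 = 1.29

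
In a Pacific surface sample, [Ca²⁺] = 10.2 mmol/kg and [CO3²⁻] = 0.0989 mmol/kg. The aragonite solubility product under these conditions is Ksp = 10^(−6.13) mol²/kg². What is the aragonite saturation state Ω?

Ω = 1.36

Ksp = 10^(−6.13) = 7.413×10^-7
Ω = [Ca²⁺][CO3²⁻]/Ksp = (10.2×10^-3)(0.0989×10^-3) / 7.413×10^-7 = 1.36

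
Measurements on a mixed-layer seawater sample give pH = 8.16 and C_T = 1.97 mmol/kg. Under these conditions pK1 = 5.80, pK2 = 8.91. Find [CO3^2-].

α₂ = 1 / (1 + [H⁺]/K2 + [H⁺]²/(K1K2)) = 1 / (1 + 10^+0.75 + 10^-1.61)
   = 1 / (1 + 5.6234 + 0.024547) = 1/6.6480 = 0.1504
[CO3²⁻] = α₂ × DIC = 0.1504 × 1.97 = 0.296 mmol/kg

[CO3²⁻] = 0.296 mmol/kg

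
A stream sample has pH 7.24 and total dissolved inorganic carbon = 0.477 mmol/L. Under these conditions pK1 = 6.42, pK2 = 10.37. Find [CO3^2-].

α₂ = 1 / (1 + [H⁺]/K2 + [H⁺]²/(K1K2)) = 1 / (1 + 10^+3.13 + 10^+2.31)
   = 1 / (1 + 1349.0 + 204.17) = 1/1554.1 = 0.0006434
[CO3²⁻] = α₂ × DIC = 0.0006434 × 0.477 = 0.000307 mmol/L = 0.307 μmol/L

[CO3²⁻] = 0.307 μmol/L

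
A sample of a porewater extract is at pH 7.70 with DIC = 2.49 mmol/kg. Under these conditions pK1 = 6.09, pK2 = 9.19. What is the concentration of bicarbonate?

α₁ = 1 / (1 + [H⁺]/K1 + K2/[H⁺]) = 1 / (1 + 10^-1.61 + 10^-1.49)
   = 1 / (1 + 0.024547 + 0.032359) = 1/1.0569 = 0.9462
[HCO3⁻] = α₁ × DIC = 0.9462 × 2.49 = 2.36 mmol/kg

[HCO3⁻] = 2.36 mmol/kg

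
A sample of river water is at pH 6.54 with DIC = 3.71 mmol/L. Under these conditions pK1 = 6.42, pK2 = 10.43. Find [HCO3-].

[HCO3⁻] = 2.11 mmol/L

α₁ = 1 / (1 + [H⁺]/K1 + K2/[H⁺]) = 1 / (1 + 10^-0.12 + 10^-3.89)
   = 1 / (1 + 0.75858 + 0.00012882) = 1/1.7587 = 0.5686
[HCO3⁻] = α₁ × DIC = 0.5686 × 3.71 = 2.11 mmol/L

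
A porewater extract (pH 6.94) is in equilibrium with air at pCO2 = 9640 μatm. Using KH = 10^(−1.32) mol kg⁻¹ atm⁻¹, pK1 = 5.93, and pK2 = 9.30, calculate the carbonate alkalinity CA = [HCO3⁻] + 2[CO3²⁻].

[CO2*] = KH · pCO2 = 10^(−1.32) × 9640×10^-6 = 4.614×10^-4 mol/kg
α₀ = 1/(1 + K1/[H⁺] + K1K2/[H⁺]²) = 1/(1 + 10^+1.01 + 10^-1.35) = 0.08867
DIC = [CO2*]/α₀ = 4.614×10^-4 / 0.08867 = 5.203 mmol/kg
CA = (α₁ + 2α₂)·DIC = (0.9074 + 2×0.003961) × 5.203 = 4.76 mmol/kg

CA = 4.76 mmol/kg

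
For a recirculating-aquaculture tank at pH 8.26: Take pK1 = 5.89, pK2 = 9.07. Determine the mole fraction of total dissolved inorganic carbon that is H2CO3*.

α₀ = 0.00368

α₀ = 1 / (1 + K1/[H⁺] + K1K2/[H⁺]²) = 1 / (1 + 10^+2.37 + 10^+1.56)
   = 1 / (1 + 234.42 + 36.308) = 1/271.73 = 0.003680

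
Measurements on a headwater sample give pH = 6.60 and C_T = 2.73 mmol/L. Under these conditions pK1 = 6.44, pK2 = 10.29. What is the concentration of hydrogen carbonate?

α₁ = 1 / (1 + [H⁺]/K1 + K2/[H⁺]) = 1 / (1 + 10^-0.16 + 10^-3.69)
   = 1 / (1 + 0.69183 + 0.00020417) = 1/1.6920 = 0.5910
[HCO3⁻] = α₁ × DIC = 0.5910 × 2.73 = 1.61 mmol/L

[HCO3⁻] = 1.61 mmol/L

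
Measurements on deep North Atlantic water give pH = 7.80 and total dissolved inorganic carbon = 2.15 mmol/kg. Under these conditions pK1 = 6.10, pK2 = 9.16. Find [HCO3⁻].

α₁ = 1 / (1 + [H⁺]/K1 + K2/[H⁺]) = 1 / (1 + 10^-1.70 + 10^-1.36)
   = 1 / (1 + 0.019953 + 0.043652) = 1/1.0636 = 0.9402
[HCO3⁻] = α₁ × DIC = 0.9402 × 2.15 = 2.02 mmol/kg

[HCO3⁻] = 2.02 mmol/kg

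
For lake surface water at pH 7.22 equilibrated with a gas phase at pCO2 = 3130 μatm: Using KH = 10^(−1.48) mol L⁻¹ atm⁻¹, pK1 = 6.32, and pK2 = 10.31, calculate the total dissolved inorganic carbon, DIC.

[CO2*] = KH · pCO2 = 10^(−1.48) × 3130×10^-6 = 1.036×10^-4 mol/L
α₀ = 1/(1 + K1/[H⁺] + K1K2/[H⁺]²) = 1/(1 + 10^+0.90 + 10^-2.19) = 0.1117
DIC = [CO2*]/α₀ = 1.036×10^-4 / 0.1117 = 0.928 mmol/L

DIC = 0.928 mmol/L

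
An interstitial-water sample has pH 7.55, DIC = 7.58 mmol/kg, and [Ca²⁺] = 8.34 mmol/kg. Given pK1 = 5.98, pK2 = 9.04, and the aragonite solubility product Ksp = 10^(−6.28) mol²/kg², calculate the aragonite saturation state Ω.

Ω = 3.68

α₂ = 1 / (1 + [H⁺]/K2 + [H⁺]²/(K1K2)) = 1 / (1 + 10^+1.49 + 10^-0.08)
   = 1 / (1 + 30.903 + 0.83176) = 1/32.735 = 0.03055
[CO3²⁻] = α₂ × DIC = 0.03055 × 7.58 = 0.2316 mmol/kg
Ksp = 10^(−6.28) = 5.248×10^-7
Ω = [Ca²⁺][CO3²⁻]/Ksp = (8.34×10^-3)(2.316×10^-4) / 5.248×10^-7 = 3.68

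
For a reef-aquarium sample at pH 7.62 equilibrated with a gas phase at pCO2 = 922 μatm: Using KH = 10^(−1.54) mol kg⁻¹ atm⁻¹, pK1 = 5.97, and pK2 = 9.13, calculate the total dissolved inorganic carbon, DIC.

[CO2*] = KH · pCO2 = 10^(−1.54) × 922×10^-6 = 2.659×10^-5 mol/kg
α₀ = 1/(1 + K1/[H⁺] + K1K2/[H⁺]²) = 1/(1 + 10^+1.65 + 10^+0.14) = 0.02125
DIC = [CO2*]/α₀ = 2.659×10^-5 / 0.02125 = 1.25 mmol/kg

DIC = 1.25 mmol/kg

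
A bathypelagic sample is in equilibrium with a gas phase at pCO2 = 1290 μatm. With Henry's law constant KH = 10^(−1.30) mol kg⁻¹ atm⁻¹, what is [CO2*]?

[CO2*] = 64.7 μmol/kg

KH = 10^(−1.30) = 5.012×10^-2 mol kg⁻¹ atm⁻¹
[CO2*] = KH · pCO2 = 5.012×10^-2 × 1290×10^-6 atm = 6.47×10^-5 mol/kg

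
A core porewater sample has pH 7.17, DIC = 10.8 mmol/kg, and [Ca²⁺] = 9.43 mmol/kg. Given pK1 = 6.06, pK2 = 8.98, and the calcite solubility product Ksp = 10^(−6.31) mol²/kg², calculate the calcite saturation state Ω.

Ω = 2.95

α₂ = 1 / (1 + [H⁺]/K2 + [H⁺]²/(K1K2)) = 1 / (1 + 10^+1.81 + 10^+0.70)
   = 1 / (1 + 64.565 + 5.0119) = 1/70.577 = 0.01417
[CO3²⁻] = α₂ × DIC = 0.01417 × 10.8 = 0.1530 mmol/kg
Ksp = 10^(−6.31) = 4.898×10^-7
Ω = [Ca²⁺][CO3²⁻]/Ksp = (9.43×10^-3)(1.530×10^-4) / 4.898×10^-7 = 2.95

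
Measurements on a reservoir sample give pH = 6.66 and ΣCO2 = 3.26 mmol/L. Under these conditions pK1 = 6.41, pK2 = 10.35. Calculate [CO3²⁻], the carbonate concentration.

[CO3²⁻] = 0.426 μmol/L

α₂ = 1 / (1 + [H⁺]/K2 + [H⁺]²/(K1K2)) = 1 / (1 + 10^+3.69 + 10^+3.44)
   = 1 / (1 + 4897.8 + 2754.2) = 1/7653.0 = 0.0001307
[CO3²⁻] = α₂ × DIC = 0.0001307 × 3.26 = 0.000426 mmol/L = 0.426 μmol/L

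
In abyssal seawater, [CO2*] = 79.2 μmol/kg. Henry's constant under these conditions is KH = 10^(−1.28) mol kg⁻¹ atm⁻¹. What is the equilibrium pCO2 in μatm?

KH = 10^(−1.28) = 5.248×10^-2 mol kg⁻¹ atm⁻¹
pCO2 = [CO2*]/KH = 79.2×10^-6 / 5.248×10^-2 = 1.51×10^-3 atm = 1510 μatm

pCO2 = 1510 μatm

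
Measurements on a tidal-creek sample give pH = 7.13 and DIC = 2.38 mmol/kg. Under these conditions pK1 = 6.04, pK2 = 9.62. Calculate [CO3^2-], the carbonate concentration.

[CO3²⁻] = 7.10 μmol/kg

α₂ = 1 / (1 + [H⁺]/K2 + [H⁺]²/(K1K2)) = 1 / (1 + 10^+2.49 + 10^+1.40)
   = 1 / (1 + 309.03 + 25.119) = 1/335.15 = 0.002984
[CO3²⁻] = α₂ × DIC = 0.002984 × 2.38 = 0.00710 mmol/kg = 7.10 μmol/kg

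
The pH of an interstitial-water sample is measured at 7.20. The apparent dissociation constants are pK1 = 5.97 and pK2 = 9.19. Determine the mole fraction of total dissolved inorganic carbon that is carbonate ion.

α₂ = 1 / (1 + [H⁺]/K2 + [H⁺]²/(K1K2)) = 1 / (1 + 10^+1.99 + 10^+0.76)
   = 1 / (1 + 97.724 + 5.7544) = 1/104.48 = 0.009571

α₂ = 0.00957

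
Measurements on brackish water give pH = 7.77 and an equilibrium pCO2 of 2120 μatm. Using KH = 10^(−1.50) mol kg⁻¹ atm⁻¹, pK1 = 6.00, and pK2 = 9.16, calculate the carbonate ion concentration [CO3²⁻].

[CO3²⁻] = 0.161 mmol/kg

[CO2*] = KH · pCO2 = 10^(−1.50) × 2120×10^-6 = 6.704×10^-5 mol/kg
α₀ = 1/(1 + K1/[H⁺] + K1K2/[H⁺]²) = 1/(1 + 10^+1.77 + 10^+0.38) = 0.01606
DIC = [CO2*]/α₀ = 6.704×10^-5 / 0.01606 = 4.175 mmol/kg
[CO3²⁻] = α₂·DIC; α₂ = 0.03851, so [CO3²⁻] = 0.03851 × 4.175 = 0.161 mmol/kg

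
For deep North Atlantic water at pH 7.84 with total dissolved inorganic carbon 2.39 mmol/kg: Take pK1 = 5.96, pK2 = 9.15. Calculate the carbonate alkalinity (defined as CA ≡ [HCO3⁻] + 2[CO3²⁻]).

CA = 2.47 mmol/kg

CA = [HCO3⁻] + 2[CO3²⁻] = (α₁ + 2α₂)·DIC
At pH 7.84: [H⁺]/K1 = 10^-1.88 = 0.013183, K2/[H⁺] = 10^-1.31 = 0.048978
α₁ = 1/(1 + 0.013183 + 0.048978) = 1/1.0622 = 0.9415; α₂ = α₁·K2/[H⁺] = 0.04611
α₁ + 2α₂ = 1.0337
CA = 1.0337 × 2.39 = 2.47 mmol/kg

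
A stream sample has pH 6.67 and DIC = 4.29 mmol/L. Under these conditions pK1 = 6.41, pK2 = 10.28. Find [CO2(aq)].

α₀ = 1 / (1 + K1/[H⁺] + K1K2/[H⁺]²) = 1 / (1 + 10^+0.26 + 10^-3.35)
   = 1 / (1 + 1.8197 + 0.00044668) = 1/2.8201 = 0.3546
[CO2*] = α₀ × DIC = 0.3546 × 4.29 = 1.52 mmol/L

[CO2*] = 1.52 mmol/L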